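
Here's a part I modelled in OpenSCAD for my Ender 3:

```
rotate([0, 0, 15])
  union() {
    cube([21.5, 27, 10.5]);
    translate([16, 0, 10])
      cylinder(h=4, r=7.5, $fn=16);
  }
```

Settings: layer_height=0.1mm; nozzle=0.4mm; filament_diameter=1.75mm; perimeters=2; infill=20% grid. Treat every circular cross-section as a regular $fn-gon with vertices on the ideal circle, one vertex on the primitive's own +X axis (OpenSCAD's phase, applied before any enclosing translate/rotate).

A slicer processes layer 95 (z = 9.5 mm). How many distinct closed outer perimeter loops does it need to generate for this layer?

1

At z = 9.5 mm: the cube is present — its section is the full 21.5×27 rectangle; the cylinder at (16, 0) is absent (z outside [10, 14]); Merging all regions: only the 21.5×27 cube is present, so the union is just that shape — 1 connected region; (whole slice rotated 15° about Z — lengths, areas and connectivity unchanged). The result has 1 disconnected region.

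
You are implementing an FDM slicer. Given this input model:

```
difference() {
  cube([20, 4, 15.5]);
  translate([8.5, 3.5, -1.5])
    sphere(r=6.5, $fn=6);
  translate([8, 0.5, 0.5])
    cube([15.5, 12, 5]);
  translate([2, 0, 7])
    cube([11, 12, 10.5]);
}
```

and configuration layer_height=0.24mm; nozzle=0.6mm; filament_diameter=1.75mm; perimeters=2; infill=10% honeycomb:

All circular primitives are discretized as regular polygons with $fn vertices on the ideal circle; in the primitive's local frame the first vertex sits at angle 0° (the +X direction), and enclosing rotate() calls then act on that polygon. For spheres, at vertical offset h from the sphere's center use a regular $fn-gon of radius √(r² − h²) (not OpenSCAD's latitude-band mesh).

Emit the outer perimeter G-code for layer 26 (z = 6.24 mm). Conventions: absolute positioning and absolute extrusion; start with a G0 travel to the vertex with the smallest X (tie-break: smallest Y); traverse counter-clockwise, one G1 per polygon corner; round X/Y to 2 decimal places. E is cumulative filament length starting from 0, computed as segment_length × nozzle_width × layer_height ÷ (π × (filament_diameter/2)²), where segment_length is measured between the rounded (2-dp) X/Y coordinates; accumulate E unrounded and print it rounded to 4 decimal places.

G0 X0.00 Y0.00 Z6.24
G1 X20.00 Y0.00 E1.1974
G1 X20.00 Y4.00 E1.4368
G1 X0.00 Y4.00 E2.6342
G1 X0.00 Y0.00 E2.8737

At z = 6.24 mm: the cube is present — its section is the full 20×4 rectangle; the sphere at (8.5, 3.5) is not intersected at this z (|z−center|=7.740 > r=6.5); the cube at (8, 0.5) is not intersected at this z (z outside [0.5, 5.5]); the cube at (2, 0) is absent (z outside [7, 17.5]); After the difference (first − rest): none of the subtracted shapes is present at this height, so the 20×4 cube is unchanged — 1 connected region. The outline is a single polygon with 4 vertices. Extrusion per mm of travel: 0.6 × 0.24 / (π × 0.875²) = 0.059868. Accumulating E over each segment gives final E = 2.8737.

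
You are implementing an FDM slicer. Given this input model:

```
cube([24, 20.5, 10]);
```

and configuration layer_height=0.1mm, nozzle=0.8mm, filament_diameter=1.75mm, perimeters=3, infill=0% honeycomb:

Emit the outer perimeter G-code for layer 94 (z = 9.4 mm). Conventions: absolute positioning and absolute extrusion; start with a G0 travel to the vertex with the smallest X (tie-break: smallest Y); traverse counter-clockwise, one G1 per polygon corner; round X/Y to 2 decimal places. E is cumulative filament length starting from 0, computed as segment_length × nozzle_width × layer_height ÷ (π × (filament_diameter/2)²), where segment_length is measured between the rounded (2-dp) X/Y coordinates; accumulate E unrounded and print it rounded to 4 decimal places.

At z = 9.4 mm: the cube (footprint 24×20.5) is included at this height. The outline is a single polygon with 4 vertices. Extrusion per mm of travel: 0.8 × 0.1 / (π × 0.875²) = 0.033260. Accumulating E over each segment gives final E = 2.9602.

G0 X0.00 Y0.00 Z9.40
G1 X24.00 Y0.00 E0.7982
G1 X24.00 Y20.50 E1.4801
G1 X0.00 Y20.50 E2.2783
G1 X0.00 Y0.00 E2.9602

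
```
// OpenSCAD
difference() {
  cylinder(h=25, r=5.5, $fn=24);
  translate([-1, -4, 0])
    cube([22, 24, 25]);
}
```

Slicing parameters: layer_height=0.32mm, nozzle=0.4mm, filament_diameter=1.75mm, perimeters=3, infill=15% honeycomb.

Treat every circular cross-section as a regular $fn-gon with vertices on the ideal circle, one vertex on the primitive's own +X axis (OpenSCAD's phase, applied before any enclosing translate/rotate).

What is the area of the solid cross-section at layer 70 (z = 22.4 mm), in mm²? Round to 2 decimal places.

41.30 mm²

At z = 22.4 mm: the r=5.5 cylinder contributes a regular 24-gon of circumradius 5.5 (area = (24/2)·5.500²·sin(360°/24) = 93.95 mm²); the 22×24 cube at (-1, -4) contributes its full rectangle (area 528.00 mm²); After the difference (first − rest): starting from the r=5.5 cylinder (93.95 mm²), the 22×24 cube at (-1, -4) partially overlaps it — only the 52.65 mm² overlap (of its 528.00 mm²) is removed, clipping the outline — area = 41.30 mm². Overall, the cross-section is a single solid region. Net area = 41.30 mm².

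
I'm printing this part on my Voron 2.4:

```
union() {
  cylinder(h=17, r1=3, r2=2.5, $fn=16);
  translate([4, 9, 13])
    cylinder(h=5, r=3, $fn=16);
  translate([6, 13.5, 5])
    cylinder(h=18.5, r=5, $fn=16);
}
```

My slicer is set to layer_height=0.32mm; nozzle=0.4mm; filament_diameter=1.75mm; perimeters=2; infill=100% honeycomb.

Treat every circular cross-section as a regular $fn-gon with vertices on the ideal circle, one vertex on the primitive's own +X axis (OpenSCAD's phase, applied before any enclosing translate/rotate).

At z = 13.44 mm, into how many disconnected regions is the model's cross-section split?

2

At z = 13.44 mm: the cone (r1=3→r2=2.5) has section circumradius 2.605 here — a regular 16-gon; the r=3 cylinder at (4, 9) contributes a regular 16-gon of circumradius 3; the r=5 cylinder at (6, 13.5) gives a regular 16-gon of circumradius 5 (constant along its height); Taking the union: the regions partially overlap (shared area 12.07 mm²), so overlapping operands fuse into one piece — 2 connected regions. The result has 2 disconnected regions.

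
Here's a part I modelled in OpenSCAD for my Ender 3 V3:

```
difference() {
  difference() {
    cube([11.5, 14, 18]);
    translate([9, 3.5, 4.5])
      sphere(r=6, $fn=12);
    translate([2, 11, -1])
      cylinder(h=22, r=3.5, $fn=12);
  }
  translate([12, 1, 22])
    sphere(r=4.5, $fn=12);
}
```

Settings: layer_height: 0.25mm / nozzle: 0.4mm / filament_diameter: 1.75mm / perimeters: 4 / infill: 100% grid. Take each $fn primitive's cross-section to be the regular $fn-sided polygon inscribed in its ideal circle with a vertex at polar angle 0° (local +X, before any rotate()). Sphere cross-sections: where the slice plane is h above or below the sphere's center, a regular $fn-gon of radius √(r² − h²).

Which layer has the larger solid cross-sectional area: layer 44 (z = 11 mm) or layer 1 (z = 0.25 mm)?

layer 44 (z = 11 mm)

Layer 44 (z = 11): the 11.5×14 cube contributes its full rectangle (area 161.00 mm²); the sphere at (9, 3.5) is not intersected at this z (|z−center|=6.500 > r=6); the cylinder at (2, 11): section is a regular 12-gon, circumradius r=3.5 (area = (12/2)·3.500²·sin(360°/12) = 36.75 mm²); Subtracting the remaining from the first: starting from the 11.5×14 cube (161.00 mm²), the r=3.5 cylinder at (2, 11) partially overlaps it — only the 30.33 mm² overlap (of its 36.75 mm²) is removed, clipping the outline — area = 130.67 mm²; the sphere at (12, 1) does not reach this height (|z−center|=11.000 > r=4.5); Taking the first minus the rest: none of the subtracted shapes is present at this height, so that combined region is unchanged — area = 130.67 mm². So its area = 130.67 mm². Layer 1 (z = 0.25): the 11.5×14 cube contributes its full rectangle (area 161.00 mm²); the sphere at (9, 3.5): section is a regular 12-gon, circumradius = √(r²−h²) = √(6²−4.25²) = 4.235 (area = (12/2)·4.235²·sin(360°/12) = 53.81 mm²); the r=3.5 cylinder at (2, 11) contributes a regular 12-gon of circumradius 3.5 (area = (12/2)·3.500²·sin(360°/12) = 36.75 mm²); Subtracting the remaining from the first: starting from the 11.5×14 cube (161.00 mm²), the r=6 sphere at (9, 3.5) partially overlaps it — only the 44.36 mm² overlap (of its 53.81 mm²) is removed, clipping the outline; the r=3.5 cylinder at (2, 11) partially overlaps it — only the 30.33 mm² overlap (of its 36.75 mm²) is removed, clipping the outline — area = 86.31 mm²; the sphere at (12, 1) does not reach this height (|z−center|=21.750 > r=4.5); Subtracting the remaining from the first: none of the subtracted shapes is present at this height, so that combined region is unchanged — area = 86.31 mm². So its area = 86.31 mm². Layer 44 is larger (130.67 vs 86.31 mm²).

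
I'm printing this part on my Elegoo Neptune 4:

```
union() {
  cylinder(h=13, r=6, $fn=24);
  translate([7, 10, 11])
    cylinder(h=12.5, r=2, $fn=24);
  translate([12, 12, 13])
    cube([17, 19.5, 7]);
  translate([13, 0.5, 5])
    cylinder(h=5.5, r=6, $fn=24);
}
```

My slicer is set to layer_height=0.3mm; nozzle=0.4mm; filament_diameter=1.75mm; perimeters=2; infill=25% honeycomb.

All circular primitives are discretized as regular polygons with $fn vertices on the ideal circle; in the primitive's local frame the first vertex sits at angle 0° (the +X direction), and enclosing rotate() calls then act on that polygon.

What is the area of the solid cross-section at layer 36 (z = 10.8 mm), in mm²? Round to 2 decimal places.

At z = 10.8 mm: the r=6 cylinder contributes a regular 24-gon of circumradius 6 (area = (24/2)·6.000²·sin(360°/24) = 111.81 mm²); the cylinder at (7, 10) is absent (z outside [11, 23.5]); the cube at (12, 12) does not reach this height (z outside [13, 20]); the cylinder at (13, 0.5) is absent (z outside [5, 10.5]); Combining (union): only the r=6 cylinder is present, so the union is just that shape — area = 111.81 mm². Overall, the cross-section is a single solid region. Net area = 111.81 mm².

111.81 mm²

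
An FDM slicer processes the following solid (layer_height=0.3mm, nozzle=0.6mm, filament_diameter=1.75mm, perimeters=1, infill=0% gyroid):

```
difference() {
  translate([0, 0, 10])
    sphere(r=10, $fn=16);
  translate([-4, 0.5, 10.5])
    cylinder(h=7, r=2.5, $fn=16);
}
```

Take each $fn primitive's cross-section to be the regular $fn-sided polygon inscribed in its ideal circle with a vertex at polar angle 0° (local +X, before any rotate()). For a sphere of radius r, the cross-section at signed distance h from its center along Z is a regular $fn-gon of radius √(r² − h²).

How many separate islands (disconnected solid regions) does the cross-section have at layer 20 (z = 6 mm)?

1

At z = 6 mm: the sphere: section is a regular 16-gon, circumradius = √(r²−h²) = √(10²−4²) = 9.165; the cylinder at (-4, 0.5) is not intersected at this z (z outside [10.5, 17.5]); Subtracting the remaining from the first: none of the subtracted shapes is present at this height, so the r=10 sphere is unchanged — 1 connected region. Overall, the cross-section is a single solid region. Island count = 1.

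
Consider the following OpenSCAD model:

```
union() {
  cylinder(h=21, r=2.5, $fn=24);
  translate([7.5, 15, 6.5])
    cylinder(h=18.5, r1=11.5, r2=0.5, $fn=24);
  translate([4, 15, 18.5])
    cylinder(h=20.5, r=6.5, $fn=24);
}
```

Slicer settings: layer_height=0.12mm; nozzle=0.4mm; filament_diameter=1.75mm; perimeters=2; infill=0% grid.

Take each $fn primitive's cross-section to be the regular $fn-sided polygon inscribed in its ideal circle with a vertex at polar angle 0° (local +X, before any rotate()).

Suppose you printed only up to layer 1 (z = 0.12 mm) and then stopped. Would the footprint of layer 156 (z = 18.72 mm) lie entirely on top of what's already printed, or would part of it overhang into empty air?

part overhangs

Compare the two slices. At z = 0.12: the r=2.5 cylinder gives a regular 24-gon of circumradius 2.5 (constant along its height) (area = (24/2)·2.500²·sin(360°/24) = 19.41 mm²); the cone at (7.5, 15) is absent (z outside [6.5, 25]); the cylinder at (4, 15) does not reach this height (z outside [18.5, 39]); Merging all regions: only the r=2.5 cylinder is present, so the union is just that shape — area = 19.41 mm². At z = 18.72: the r=2.5 cylinder contributes a regular 24-gon of circumradius 2.5 (area = (24/2)·2.500²·sin(360°/24) = 19.41 mm²); the cone at (7.5, 15) (r1=11.5→r2=0.5) has section circumradius 4.234 here — a regular 24-gon (area = (24/2)·4.234²·sin(360°/24) = 55.68 mm²); the cylinder at (4, 15): section is a regular 24-gon, circumradius r=6.5 (area = (24/2)·6.500²·sin(360°/24) = 131.22 mm²); Merging all regions: the regions partially overlap — summed areas 206.31 mm² minus the doubly-counted overlap 48.36 mm² gives 157.96 mm² — area = 157.96 mm². Checking containment: at z = 18.72 the cross-section extends beyond the z = 0.12 cross-section by about 138.54 mm².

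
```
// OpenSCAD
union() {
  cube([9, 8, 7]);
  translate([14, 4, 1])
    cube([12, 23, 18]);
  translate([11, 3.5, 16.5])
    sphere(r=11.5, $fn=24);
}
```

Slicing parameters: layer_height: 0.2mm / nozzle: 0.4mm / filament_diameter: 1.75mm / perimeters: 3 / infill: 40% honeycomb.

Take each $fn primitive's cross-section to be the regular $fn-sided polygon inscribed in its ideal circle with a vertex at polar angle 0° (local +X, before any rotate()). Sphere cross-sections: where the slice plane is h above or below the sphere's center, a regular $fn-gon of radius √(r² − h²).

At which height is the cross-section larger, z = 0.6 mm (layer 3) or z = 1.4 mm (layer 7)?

Layer 3 (z = 0.6): the cube is present — its section is the full 9×8 rectangle (area 72.00 mm²); the cube at (14, 4) is not intersected at this z (z outside [1, 19]); the sphere at (11, 3.5) is not intersected at this z (|z−center|=15.900 > r=11.5); Merging all regions: only the 9×8 cube is present, so the union is just that shape — area = 72.00 mm². So its area = 72.00 mm². Layer 7 (z = 1.4): the 9×8 cube contributes its full rectangle (area 72.00 mm²); the cube at (14, 4) is present — its section is the full 12×23 rectangle (area 276.00 mm²); the sphere at (11, 3.5) is absent (|z−center|=15.100 > r=11.5); Taking the union: the 2 present regions are separate (no shared area or edge), so areas and boundary lengths simply add and each stays a separate island — area = 348.00 mm². So its area = 348.00 mm². Layer 7 is larger (348.00 vs 72.00 mm²).

layer 7 (z = 1.4 mm)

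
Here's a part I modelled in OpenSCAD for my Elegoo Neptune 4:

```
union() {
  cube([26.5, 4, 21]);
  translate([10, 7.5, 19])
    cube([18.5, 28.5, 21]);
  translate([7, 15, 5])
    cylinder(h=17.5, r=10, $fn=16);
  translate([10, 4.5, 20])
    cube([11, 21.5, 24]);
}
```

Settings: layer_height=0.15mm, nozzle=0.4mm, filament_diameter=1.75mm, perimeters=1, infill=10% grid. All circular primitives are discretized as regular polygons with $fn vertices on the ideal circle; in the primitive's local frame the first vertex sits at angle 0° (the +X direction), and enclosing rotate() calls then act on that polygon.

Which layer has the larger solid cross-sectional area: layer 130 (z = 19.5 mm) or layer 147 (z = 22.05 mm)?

layer 130 (z = 19.5 mm)

Layer 130 (z = 19.5): the cube is present — its section is the full 26.5×4 rectangle (area 106.00 mm²); the 18.5×28.5 cube at (10, 7.5) contributes its full rectangle (area 527.25 mm²); the r=10 cylinder at (7, 15) contributes a regular 16-gon of circumradius 10 (area = (16/2)·10.000²·sin(360°/16) = 306.15 mm²); the cube at (10, 4.5) does not reach this height (z outside [20, 44]); Combining (union): the regions partially overlap — summed areas 939.40 mm² minus the doubly-counted overlap 91.10 mm² gives 848.30 mm² — area = 848.30 mm². So its area = 848.30 mm². Layer 147 (z = 22.05): the cube does not reach this height (z outside [0, 21]); the 18.5×28.5 cube at (10, 7.5) contributes its full rectangle (area 527.25 mm²); the r=10 cylinder at (7, 15) contributes a regular 16-gon of circumradius 10 (area = (16/2)·10.000²·sin(360°/16) = 306.15 mm²); the cube at (10, 4.5) is present — its section is the full 11×21.5 rectangle (area 236.50 mm²); Merging all regions: the regions partially overlap — summed areas 1069.90 mm² minus the doubly-counted overlap 298.36 mm² gives 771.53 mm² — area = 771.53 mm². So its area = 771.53 mm². Layer 130 is larger (848.30 vs 771.53 mm²).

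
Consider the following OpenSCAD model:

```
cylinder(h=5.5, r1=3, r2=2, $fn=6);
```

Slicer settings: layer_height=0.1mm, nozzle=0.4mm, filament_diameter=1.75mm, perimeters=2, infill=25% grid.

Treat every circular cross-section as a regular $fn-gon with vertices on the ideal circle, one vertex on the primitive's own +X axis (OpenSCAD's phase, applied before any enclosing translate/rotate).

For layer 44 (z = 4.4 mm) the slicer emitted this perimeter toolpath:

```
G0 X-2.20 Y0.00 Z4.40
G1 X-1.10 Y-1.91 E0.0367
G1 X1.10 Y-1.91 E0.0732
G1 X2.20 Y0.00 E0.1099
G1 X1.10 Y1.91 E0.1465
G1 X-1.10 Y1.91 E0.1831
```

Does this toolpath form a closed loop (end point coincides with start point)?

Start point (G0): (-2.20, 0.00). End point (last G1): the path does not return to the start — open.

no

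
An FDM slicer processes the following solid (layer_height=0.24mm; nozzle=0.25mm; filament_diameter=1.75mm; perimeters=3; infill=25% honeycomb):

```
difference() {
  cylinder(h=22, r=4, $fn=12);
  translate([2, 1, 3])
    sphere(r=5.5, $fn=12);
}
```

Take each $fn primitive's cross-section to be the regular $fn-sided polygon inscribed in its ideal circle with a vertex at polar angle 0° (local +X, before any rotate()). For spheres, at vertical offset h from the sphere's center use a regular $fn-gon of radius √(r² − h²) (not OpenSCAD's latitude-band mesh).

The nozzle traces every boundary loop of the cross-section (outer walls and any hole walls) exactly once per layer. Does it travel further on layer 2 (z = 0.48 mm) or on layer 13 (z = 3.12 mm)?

Layer 2 (z = 0.48): the r=4 cylinder gives a regular 12-gon of circumradius 4 (constant along its height) (perimeter = 2·12·4.000·sin(180°/12) = 24.85 mm); the r=5.5 sphere at (2, 1) contributes a regular 12-gon of circumradius √(5.5²−2.52²) = 4.889 (perimeter = 2·12·4.889·sin(180°/12) = 30.37 mm); Subtracting the remaining from the first: starting from the r=4 cylinder, the r=5.5 sphere at (2, 1) partially overlaps it — only the 39.10 mm² overlap (of its 71.70 mm²) is removed, clipping the outline — boundary = 20.16 mm. So its perimeter = 20.16 mm. Layer 13 (z = 3.12): the r=4 cylinder contributes a regular 12-gon of circumradius 4 (perimeter = 2·12·4.000·sin(180°/12) = 24.85 mm); the sphere at (2, 1): section is a regular 12-gon, circumradius = √(r²−h²) = √(5.5²−0.12²) = 5.499 (perimeter = 2·12·5.499·sin(180°/12) = 34.16 mm); Subtracting the remaining from the first: starting from the r=4 cylinder, the r=5.5 sphere at (2, 1) partially overlaps it — only the 44.08 mm² overlap (of its 90.71 mm²) is removed, clipping the outline — boundary = 16.71 mm. So its perimeter = 16.71 mm. Layer 2 is larger (20.16 vs 16.71 mm).

layer 2 (z = 0.48 mm)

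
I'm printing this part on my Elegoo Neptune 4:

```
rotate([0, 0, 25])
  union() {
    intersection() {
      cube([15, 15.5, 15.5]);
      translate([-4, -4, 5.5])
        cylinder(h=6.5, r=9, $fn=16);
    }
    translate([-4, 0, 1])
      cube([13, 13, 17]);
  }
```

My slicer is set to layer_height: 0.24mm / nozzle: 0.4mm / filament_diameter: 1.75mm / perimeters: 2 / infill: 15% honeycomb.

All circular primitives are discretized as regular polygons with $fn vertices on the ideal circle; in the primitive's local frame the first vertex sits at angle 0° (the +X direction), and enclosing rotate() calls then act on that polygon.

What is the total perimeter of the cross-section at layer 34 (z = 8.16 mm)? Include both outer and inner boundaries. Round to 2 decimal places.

At z = 8.16 mm: the cube is present — its section is the full 15×15.5 rectangle (perimeter 61.00 mm); the r=9 cylinder at (-4, -4) contributes a regular 16-gon of circumradius 9 (perimeter = 2·16·9.000·sin(180°/16) = 56.19 mm); After intersecting: the r=9 cylinder at (-4, -4) partially overlaps the 15×15.5 cube; clipping to the common part keeps 9.32 mm² — boundary = 13.57 mm; the 13×13 cube at (-4, 0) contributes its full rectangle (perimeter 52.00 mm); Combining (union): that combined region lies entirely inside the 13×13 cube at (-4, 0), so the union is just the 13×13 cube at (-4, 0) — boundary = 52.00 mm; (whole slice rotated 25° about Z — lengths, areas and connectivity unchanged). Overall, the cross-section is a single solid region. Total boundary length (outer) = 52.00 mm.

52.00 mm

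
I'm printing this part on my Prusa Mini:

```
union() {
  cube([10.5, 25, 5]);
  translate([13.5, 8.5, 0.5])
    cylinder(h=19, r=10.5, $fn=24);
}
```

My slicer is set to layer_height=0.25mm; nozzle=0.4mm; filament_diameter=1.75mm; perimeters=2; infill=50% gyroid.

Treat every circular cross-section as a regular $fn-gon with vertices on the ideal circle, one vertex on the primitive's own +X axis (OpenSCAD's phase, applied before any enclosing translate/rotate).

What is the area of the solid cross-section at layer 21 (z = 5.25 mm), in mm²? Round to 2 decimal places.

At z = 5.25 mm: the cube does not reach this height (z outside [0, 5]); the r=10.5 cylinder at (13.5, 8.5) gives a regular 24-gon of circumradius 10.5 (constant along its height) (area = (24/2)·10.500²·sin(360°/24) = 342.42 mm²); Combining (union): only the r=10.5 cylinder at (13.5, 8.5) is present, so the union is just that shape — area = 342.42 mm². Overall, the cross-section is a single solid region. Net area = 342.42 mm².

342.42 mm²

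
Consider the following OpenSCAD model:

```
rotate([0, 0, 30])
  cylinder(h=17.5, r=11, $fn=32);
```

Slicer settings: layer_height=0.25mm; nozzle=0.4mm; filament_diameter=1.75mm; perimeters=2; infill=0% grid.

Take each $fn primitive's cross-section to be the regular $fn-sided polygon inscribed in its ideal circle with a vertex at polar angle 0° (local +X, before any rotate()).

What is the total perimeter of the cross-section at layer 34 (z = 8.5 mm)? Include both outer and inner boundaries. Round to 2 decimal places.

At z = 8.5 mm: the r=11 cylinder contributes a regular 32-gon of circumradius 11 (perimeter = 2·32·11.000·sin(180°/32) = 69.00 mm); (rotated 30° about Z; rotation is an isometry so areas/perimeters/island counts are preserved). Overall, the cross-section is a single solid region. Total boundary length (outer) = 69.00 mm.

69.00 mm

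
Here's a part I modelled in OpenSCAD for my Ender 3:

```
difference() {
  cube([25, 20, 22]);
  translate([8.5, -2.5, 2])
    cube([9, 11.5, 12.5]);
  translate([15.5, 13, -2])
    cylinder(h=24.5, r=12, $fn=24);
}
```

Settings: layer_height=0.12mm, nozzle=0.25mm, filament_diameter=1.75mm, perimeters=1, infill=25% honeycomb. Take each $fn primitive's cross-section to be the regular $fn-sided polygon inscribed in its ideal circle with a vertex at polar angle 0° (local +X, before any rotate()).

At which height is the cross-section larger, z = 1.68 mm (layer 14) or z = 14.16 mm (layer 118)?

Layer 14 (z = 1.68): the cube is present — its section is the full 25×20 rectangle (area 500.00 mm²); the cube at (8.5, -2.5) is absent (z outside [2, 14.5]); the r=12 cylinder at (15.5, 13) gives a regular 24-gon of circumradius 12 (constant along its height) (area = (24/2)·12.000²·sin(360°/24) = 447.24 mm²); Taking the first minus the rest: starting from the 25×20 cube (500.00 mm²), the r=12 cylinder at (15.5, 13) partially overlaps it — only the 356.61 mm² overlap (of its 447.24 mm²) is removed, clipping the outline — area = 143.39 mm². So its area = 143.39 mm². Layer 118 (z = 14.16): the cube (footprint 25×20) is included at this height (area 500.00 mm²); the 9×11.5 cube at (8.5, -2.5) contributes its full rectangle (area 103.50 mm²); the cylinder at (15.5, 13): section is a regular 24-gon, circumradius r=12 (area = (24/2)·12.000²·sin(360°/24) = 447.24 mm²); After the difference (first − rest): starting from the 25×20 cube (500.00 mm²), the 9×11.5 cube at (8.5, -2.5) partially overlaps it — only the 81.00 mm² overlap (of its 103.50 mm²) is removed, clipping the outline; the r=12 cylinder at (15.5, 13) partially overlaps it — only the 290.42 mm² overlap (of its 447.24 mm²) is removed, clipping the outline — area = 128.58 mm². So its area = 128.58 mm². Layer 14 is larger (143.39 vs 128.58 mm²).

layer 14 (z = 1.68 mm)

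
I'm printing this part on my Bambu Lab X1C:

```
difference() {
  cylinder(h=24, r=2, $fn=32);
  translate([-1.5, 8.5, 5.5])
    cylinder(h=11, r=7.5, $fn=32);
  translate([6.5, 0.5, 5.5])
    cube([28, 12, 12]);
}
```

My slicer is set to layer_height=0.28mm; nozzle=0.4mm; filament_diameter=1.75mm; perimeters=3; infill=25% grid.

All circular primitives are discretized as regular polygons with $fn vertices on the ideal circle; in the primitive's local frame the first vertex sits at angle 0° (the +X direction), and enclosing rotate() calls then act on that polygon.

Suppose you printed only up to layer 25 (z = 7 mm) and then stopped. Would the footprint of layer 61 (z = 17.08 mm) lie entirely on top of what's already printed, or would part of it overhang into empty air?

part overhangs

Compare the two slices. At z = 7: the r=2 cylinder gives a regular 32-gon of circumradius 2 (constant along its height) (area = (32/2)·2.000²·sin(360°/32) = 12.49 mm²); the cylinder at (-1.5, 8.5): section is a regular 32-gon, circumradius r=7.5 (area = (32/2)·7.500²·sin(360°/32) = 175.58 mm²); the cube at (6.5, 0.5) (footprint 28×12) is included at this height (area 336.00 mm²); Taking the first minus the rest: starting from the r=2 cylinder (12.49 mm²), the r=7.5 cylinder at (-1.5, 8.5) partially overlaps it — only the 1.74 mm² overlap (of its 175.58 mm²) is removed, clipping the outline; the 28×12 cube at (6.5, 0.5) misses the remaining region (no effect) — area = 10.75 mm². At z = 17.08: the r=2 cylinder gives a regular 32-gon of circumradius 2 (constant along its height) (area = (32/2)·2.000²·sin(360°/32) = 12.49 mm²); the cylinder at (-1.5, 8.5) is not intersected at this z (z outside [5.5, 16.5]); the cube at (6.5, 0.5) (footprint 28×12) is included at this height (area 336.00 mm²); Taking the first minus the rest: starting from the r=2 cylinder (12.49 mm²), the 28×12 cube at (6.5, 0.5) misses the remaining region (no effect) — area = 12.49 mm². Checking containment: at z = 17.08 the cross-section extends beyond the z = 7 cross-section by about 1.74 mm².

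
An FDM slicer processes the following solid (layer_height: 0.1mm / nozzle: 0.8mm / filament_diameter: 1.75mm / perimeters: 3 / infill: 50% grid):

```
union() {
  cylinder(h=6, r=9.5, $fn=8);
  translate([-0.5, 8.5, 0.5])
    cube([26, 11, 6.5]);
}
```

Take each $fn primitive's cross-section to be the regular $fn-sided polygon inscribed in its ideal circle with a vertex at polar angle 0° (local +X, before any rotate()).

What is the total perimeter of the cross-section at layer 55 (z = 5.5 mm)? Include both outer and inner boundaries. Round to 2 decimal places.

125.31 mm

At z = 5.5 mm: the r=9.5 cylinder contributes a regular 8-gon of circumradius 9.5 (perimeter = 2·8·9.500·sin(180°/8) = 58.17 mm); the cube at (-0.5, 8.5) (footprint 26×11) is included at this height (perimeter 74.00 mm); Merging all regions: the regions partially overlap (shared area 1.66 mm²), so the edge portions inside another operand are dropped and the merged outline is re-measured after clipping — boundary = 125.31 mm. Overall, the cross-section is a single solid region. Total boundary length (outer) = 125.31 mm.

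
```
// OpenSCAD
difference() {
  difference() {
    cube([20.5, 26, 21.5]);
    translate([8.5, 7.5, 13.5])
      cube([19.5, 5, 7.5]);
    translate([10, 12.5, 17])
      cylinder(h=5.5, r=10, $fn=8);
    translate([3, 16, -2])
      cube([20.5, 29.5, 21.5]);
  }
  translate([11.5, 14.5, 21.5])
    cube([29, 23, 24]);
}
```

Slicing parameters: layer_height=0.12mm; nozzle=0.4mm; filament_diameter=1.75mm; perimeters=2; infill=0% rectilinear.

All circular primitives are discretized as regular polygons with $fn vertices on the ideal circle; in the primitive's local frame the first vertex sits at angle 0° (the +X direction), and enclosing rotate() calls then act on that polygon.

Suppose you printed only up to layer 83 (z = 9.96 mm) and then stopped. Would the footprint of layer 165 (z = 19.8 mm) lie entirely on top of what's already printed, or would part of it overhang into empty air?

Compare the two slices. At z = 9.96: the cube (footprint 20.5×26) is included at this height (area 533.00 mm²); the cube at (8.5, 7.5) is absent (z outside [13.5, 21]); the cylinder at (10, 12.5) is absent (z outside [17, 22.5]); the cube at (3, 16) is present — its section is the full 20.5×29.5 rectangle (area 604.75 mm²); After the difference (first − rest): starting from the 20.5×26 cube (533.00 mm²), the 20.5×29.5 cube at (3, 16) partially overlaps it — only the 175.00 mm² overlap (of its 604.75 mm²) is removed, clipping the outline — area = 358.00 mm²; the cube at (11.5, 14.5) does not reach this height (z outside [21.5, 45.5]); Taking the first minus the rest: none of the subtracted shapes is present at this height, so that combined region is unchanged — area = 358.00 mm². At z = 19.8: the cube (footprint 20.5×26) is included at this height (area 533.00 mm²); the cube at (8.5, 7.5) is present — its section is the full 19.5×5 rectangle (area 97.50 mm²); the cylinder at (10, 12.5): section is a regular 8-gon, circumradius r=10 (area = (8/2)·10.000²·sin(360°/8) = 282.84 mm²); the cube at (3, 16) does not reach this height (z outside [-2, 19.5]); Taking the first minus the rest: starting from the 20.5×26 cube (533.00 mm²), the 19.5×5 cube at (8.5, 7.5) partially overlaps it — only the 60.00 mm² overlap (of its 97.50 mm²) is removed, clipping the outline; the r=10 cylinder at (10, 12.5) partially overlaps it — only the 230.52 mm² overlap (of its 282.84 mm²) is removed, clipping the outline — area = 242.48 mm²; the cube at (11.5, 14.5) does not reach this height (z outside [21.5, 45.5]); Subtracting the remaining from the first: none of the subtracted shapes is present at this height, so the result so far is unchanged — area = 242.48 mm². Checking containment: at z = 19.8 the cross-section extends beyond the z = 9.96 cross-section by about 101.40 mm².

part overhangs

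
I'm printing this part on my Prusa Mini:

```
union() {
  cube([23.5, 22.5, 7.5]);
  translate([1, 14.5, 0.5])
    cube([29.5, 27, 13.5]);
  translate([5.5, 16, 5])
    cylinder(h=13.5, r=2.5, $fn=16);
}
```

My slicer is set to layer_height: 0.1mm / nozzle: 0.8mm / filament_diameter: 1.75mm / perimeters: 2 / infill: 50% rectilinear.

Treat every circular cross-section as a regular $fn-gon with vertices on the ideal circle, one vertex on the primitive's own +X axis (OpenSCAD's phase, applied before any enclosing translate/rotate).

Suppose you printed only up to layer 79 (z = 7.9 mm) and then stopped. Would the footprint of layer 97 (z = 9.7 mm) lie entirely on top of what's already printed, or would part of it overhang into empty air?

entirely on top

Compare the two slices. At z = 7.9: the cube is not intersected at this z (z outside [0, 7.5]); the 29.5×27 cube at (1, 14.5) contributes its full rectangle (area 796.50 mm²); the cylinder at (5.5, 16): section is a regular 16-gon, circumradius r=2.5 (area = (16/2)·2.500²·sin(360°/16) = 19.13 mm²); Merging all regions: the regions partially overlap — summed areas 815.63 mm² minus the doubly-counted overlap 16.48 mm² gives 799.15 mm² — area = 799.15 mm². At z = 9.7: the cube is absent (z outside [0, 7.5]); the 29.5×27 cube at (1, 14.5) contributes its full rectangle (area 796.50 mm²); the r=2.5 cylinder at (5.5, 16) gives a regular 16-gon of circumradius 2.5 (constant along its height) (area = (16/2)·2.500²·sin(360°/16) = 19.13 mm²); Taking the union: the regions partially overlap — summed areas 815.63 mm² minus the doubly-counted overlap 16.48 mm² gives 799.15 mm² — area = 799.15 mm². Checking containment: the cross-section at z = 9.7 is a subset of the cross-section at z = 7.9.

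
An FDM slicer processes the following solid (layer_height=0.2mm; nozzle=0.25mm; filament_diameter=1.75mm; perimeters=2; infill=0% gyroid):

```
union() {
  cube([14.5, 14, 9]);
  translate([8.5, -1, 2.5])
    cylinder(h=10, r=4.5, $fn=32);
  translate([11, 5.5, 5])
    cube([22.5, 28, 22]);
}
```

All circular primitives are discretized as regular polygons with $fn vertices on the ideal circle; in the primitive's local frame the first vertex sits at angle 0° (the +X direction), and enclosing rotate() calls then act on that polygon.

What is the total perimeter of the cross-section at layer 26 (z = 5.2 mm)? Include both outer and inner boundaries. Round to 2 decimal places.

141.38 mm

At z = 5.2 mm: the 14.5×14 cube contributes its full rectangle (perimeter 57.00 mm); the cylinder at (8.5, -1): section is a regular 32-gon, circumradius r=4.5 (perimeter = 2·32·4.500·sin(180°/32) = 28.23 mm); the 22.5×28 cube at (11, 5.5) contributes its full rectangle (perimeter 101.00 mm); Taking the union: the regions partially overlap (shared area 52.46 mm²), so the edge portions inside another operand are dropped and the merged outline is re-measured after clipping — boundary = 141.38 mm. Overall, the cross-section is a single solid region. Total boundary length (outer) = 141.38 mm.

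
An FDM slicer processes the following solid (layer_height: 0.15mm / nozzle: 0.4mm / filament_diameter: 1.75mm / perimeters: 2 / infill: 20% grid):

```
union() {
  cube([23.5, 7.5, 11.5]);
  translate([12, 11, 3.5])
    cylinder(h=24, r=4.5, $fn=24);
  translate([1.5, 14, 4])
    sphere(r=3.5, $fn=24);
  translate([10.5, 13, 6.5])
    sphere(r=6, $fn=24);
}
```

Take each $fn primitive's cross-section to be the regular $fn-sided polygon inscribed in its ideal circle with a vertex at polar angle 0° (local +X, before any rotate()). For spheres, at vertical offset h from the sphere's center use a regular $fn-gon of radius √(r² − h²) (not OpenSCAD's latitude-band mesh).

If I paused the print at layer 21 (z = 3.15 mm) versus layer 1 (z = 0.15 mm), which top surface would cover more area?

Layer 21 (z = 3.15): the cube is present — its section is the full 23.5×7.5 rectangle (area 176.25 mm²); the cylinder at (12, 11) does not reach this height (z outside [3.5, 27.5]); the r=3.5 sphere at (1.5, 14) contributes a regular 24-gon of circumradius √(3.5²−0.85²) = 3.395 (area = (24/2)·3.395²·sin(360°/24) = 35.80 mm²); the sphere at (10.5, 13): section is a regular 24-gon, circumradius = √(r²−h²) = √(6²−3.35²) = 4.978 (area = (24/2)·4.978²·sin(360°/24) = 76.95 mm²); Merging all regions: the 3 present regions are separate (no shared area or edge), so areas and boundary lengths simply add and each stays a separate island — area = 289.01 mm². So its area = 289.01 mm². Layer 1 (z = 0.15): the cube (footprint 23.5×7.5) is included at this height (area 176.25 mm²); the cylinder at (12, 11) is not intersected at this z (z outside [3.5, 27.5]); the sphere at (1.5, 14) does not reach this height (|z−center|=3.850 > r=3.5); the sphere at (10.5, 13) is absent (|z−center|=6.350 > r=6); Taking the union: only the 23.5×7.5 cube is present, so the union is just that shape — area = 176.25 mm². So its area = 176.25 mm². Layer 21 is larger (289.01 vs 176.25 mm²).

layer 21 (z = 3.15 mm)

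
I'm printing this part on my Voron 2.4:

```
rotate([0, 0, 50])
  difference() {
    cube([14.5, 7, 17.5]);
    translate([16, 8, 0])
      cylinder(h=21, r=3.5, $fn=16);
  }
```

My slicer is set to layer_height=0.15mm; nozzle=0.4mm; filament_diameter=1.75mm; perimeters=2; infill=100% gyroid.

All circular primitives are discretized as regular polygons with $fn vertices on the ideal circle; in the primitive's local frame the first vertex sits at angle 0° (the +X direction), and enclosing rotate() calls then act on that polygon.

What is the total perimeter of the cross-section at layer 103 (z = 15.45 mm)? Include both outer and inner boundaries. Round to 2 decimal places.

41.96 mm

At z = 15.45 mm: the 14.5×7 cube contributes its full rectangle (perimeter 43.00 mm); the cylinder at (16, 8): section is a regular 16-gon, circumradius r=3.5 (perimeter = 2·16·3.500·sin(180°/16) = 21.85 mm); Subtracting the remaining from the first: starting from the 14.5×7 cube, the r=3.5 cylinder at (16, 8) partially overlaps it — only the 2.46 mm² overlap (of its 37.50 mm²) is removed, clipping the outline — boundary = 41.96 mm; (rotated 50° about Z; rotation is an isometry so areas/perimeters/island counts are preserved). Overall, the cross-section is a single solid region. Total boundary length (outer) = 41.96 mm.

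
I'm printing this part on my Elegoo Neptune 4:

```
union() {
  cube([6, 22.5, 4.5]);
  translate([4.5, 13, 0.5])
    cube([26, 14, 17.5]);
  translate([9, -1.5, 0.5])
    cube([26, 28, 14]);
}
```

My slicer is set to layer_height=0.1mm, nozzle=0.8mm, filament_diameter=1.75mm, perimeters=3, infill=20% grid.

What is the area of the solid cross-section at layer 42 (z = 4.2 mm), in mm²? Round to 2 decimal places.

922.50 mm²

At z = 4.2 mm: the cube (footprint 6×22.5) is included at this height (area 135.00 mm²); the cube at (4.5, 13) (footprint 26×14) is included at this height (area 364.00 mm²); the 26×28 cube at (9, -1.5) contributes its full rectangle (area 728.00 mm²); Merging all regions: the regions partially overlap — summed areas 1227.00 mm² minus the doubly-counted overlap 304.50 mm² gives 922.50 mm² — area = 922.50 mm². Overall, the cross-section is a single solid region. Net area = 922.50 mm².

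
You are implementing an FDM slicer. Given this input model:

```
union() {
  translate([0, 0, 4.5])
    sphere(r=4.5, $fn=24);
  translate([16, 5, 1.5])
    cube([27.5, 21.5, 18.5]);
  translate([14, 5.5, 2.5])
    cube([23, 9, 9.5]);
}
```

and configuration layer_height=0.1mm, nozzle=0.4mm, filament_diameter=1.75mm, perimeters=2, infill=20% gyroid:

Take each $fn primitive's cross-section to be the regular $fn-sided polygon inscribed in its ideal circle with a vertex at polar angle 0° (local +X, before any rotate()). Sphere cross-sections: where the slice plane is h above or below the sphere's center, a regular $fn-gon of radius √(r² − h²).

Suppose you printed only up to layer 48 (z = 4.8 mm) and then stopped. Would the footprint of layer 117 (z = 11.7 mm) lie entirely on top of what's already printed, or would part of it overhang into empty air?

Compare the two slices. At z = 4.8: the r=4.5 sphere contributes a regular 24-gon of circumradius √(4.5²−0.3²) = 4.490 (area = (24/2)·4.490²·sin(360°/24) = 62.61 mm²); the 27.5×21.5 cube at (16, 5) contributes its full rectangle (area 591.25 mm²); the cube at (14, 5.5) (footprint 23×9) is included at this height (area 207.00 mm²); Merging all regions: the regions partially overlap — summed areas 860.86 mm² minus the doubly-counted overlap 189.00 mm² gives 671.86 mm² — area = 671.86 mm². At z = 11.7: the sphere is absent (|z−center|=7.200 > r=4.5); the cube at (16, 5) (footprint 27.5×21.5) is included at this height (area 591.25 mm²); the 23×9 cube at (14, 5.5) contributes its full rectangle (area 207.00 mm²); Taking the union: the regions partially overlap — summed areas 798.25 mm² minus the doubly-counted overlap 189.00 mm² gives 609.25 mm² — area = 609.25 mm². Checking containment: the cross-section at z = 11.7 is a subset of the cross-section at z = 4.8.

entirely on top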